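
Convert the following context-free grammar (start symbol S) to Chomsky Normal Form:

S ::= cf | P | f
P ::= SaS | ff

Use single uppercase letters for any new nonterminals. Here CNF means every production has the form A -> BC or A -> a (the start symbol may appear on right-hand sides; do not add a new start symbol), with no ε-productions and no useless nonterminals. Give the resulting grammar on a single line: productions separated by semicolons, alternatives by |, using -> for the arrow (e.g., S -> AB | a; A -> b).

S -> f | BB | CB | SE; A -> a; B -> f; C -> c; E -> AS

No ε-productions.
After unit-elimination: S -> f | cf | ff | SaS; P -> ff | SaS.
TERM: introduce A -> a, C -> c, B -> f and substitute in every rule of length ≥2.
BIN: P -> SAS becomes P -> SD, D -> AS; S -> SAS becomes S -> SE, E -> AS.
Drop unreachable/unproductive: P.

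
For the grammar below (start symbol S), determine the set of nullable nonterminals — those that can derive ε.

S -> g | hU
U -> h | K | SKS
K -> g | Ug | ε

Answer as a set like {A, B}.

Directly nullable (have an ε-rule): {K}.
U is nullable via U -> K (every symbol on the right is already known nullable).
Not nullable: S — each has a terminal in every rule's right-hand side or depends on a non-nullable symbol.

{K, U}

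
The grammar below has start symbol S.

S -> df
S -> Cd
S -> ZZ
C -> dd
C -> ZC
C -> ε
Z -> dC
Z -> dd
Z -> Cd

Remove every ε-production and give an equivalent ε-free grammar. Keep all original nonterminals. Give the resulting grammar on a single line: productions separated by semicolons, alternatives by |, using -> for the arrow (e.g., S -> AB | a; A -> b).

Nullable set: {C}.
S -> Cd: C nullable, giving Cd | d.
Drop C -> ε.
C -> ZC: C nullable, giving Z | ZC.
Z -> Cd: C nullable, giving Cd | d.
Z -> dC: C nullable, giving d | dC.
Unchanged (no nullable symbols): S -> ZZ; S -> df; C -> dd; Z -> dd.

S -> d | Cd | ZZ | df; C -> Z | ZC | dd; Z -> d | Cd | dC | dd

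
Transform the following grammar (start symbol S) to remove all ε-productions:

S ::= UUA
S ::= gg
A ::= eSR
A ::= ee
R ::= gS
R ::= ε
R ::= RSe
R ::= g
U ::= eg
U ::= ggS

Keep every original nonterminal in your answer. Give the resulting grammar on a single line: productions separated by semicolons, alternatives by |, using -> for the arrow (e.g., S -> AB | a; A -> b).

S -> gg | UUA; A -> eS | ee | eSR; R -> g | Se | gS | RSe; U -> eg | ggS

Nullable set: {R}.
A -> eSR: R nullable, giving eS | eSR.
Drop R -> ε.
R -> RSe: R nullable, giving RSe | Se.
Unchanged (no nullable symbols): S -> UUA; S -> gg; A -> ee; R -> g; R -> gS; U -> eg; U -> ggS.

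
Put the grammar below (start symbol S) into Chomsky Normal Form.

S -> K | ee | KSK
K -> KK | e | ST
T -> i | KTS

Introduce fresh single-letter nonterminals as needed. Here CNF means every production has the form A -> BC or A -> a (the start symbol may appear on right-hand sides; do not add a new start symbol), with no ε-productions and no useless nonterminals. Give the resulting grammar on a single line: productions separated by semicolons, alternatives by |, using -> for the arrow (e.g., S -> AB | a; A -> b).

S -> e | AA | KB | KK | ST; A -> e; B -> SK; C -> TS; K -> e | KK | ST; T -> i | KC

No ε-productions.
After unit-elimination: S -> e | KK | ST | ee | KSK; K -> e | KK | ST; T -> i | KTS.
TERM: introduce A -> e and substitute in every rule of length ≥2.
BIN: S -> KSK becomes S -> KB, B -> SK; T -> KTS becomes T -> KC, C -> TS.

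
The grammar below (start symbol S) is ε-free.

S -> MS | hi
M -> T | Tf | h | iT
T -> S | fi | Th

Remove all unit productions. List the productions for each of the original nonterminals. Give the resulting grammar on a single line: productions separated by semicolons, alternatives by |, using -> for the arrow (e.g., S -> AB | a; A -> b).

S -> MS | hi; M -> h | MS | Tf | Th | fi | hi | iT; T -> MS | Th | fi | hi

Unit productions: M->T, T->S.
Unit pairs (A ⇒* B via units): (M,S), (M,T), (T,S).
S: inherits non-unit rules of {S} → MS | hi.
M: inherits non-unit rules of {M, S, T} → MS | Tf | Th | fi | h | hi | iT.
T: inherits non-unit rules of {S, T} → MS | Th | fi | hi.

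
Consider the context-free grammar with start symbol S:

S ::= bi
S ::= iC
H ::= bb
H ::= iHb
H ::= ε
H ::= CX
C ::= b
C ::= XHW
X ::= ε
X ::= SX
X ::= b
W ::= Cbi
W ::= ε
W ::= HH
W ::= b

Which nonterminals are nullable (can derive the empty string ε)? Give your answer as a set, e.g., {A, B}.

Directly nullable (have an ε-rule): {H, W, X}.
C is nullable via C -> XHW (every symbol on the right is already known nullable).
Not nullable: S — each has a terminal in every rule's right-hand side or depends on a non-nullable symbol.

{C, H, W, X}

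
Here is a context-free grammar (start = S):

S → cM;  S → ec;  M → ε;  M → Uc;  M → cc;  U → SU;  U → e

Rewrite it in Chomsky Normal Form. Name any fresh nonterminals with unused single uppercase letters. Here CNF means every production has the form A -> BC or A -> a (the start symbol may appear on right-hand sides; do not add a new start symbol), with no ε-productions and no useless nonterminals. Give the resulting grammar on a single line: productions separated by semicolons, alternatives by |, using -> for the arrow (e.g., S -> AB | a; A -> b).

Nullable: {M}; after ε-elimination: S -> c | cM | ec; M -> Uc | cc; U -> e | SU.
No unit productions to eliminate.
TERM: introduce A -> c, B -> e and substitute in every rule of length ≥2.

S -> c | AM | BA; A -> c; B -> e; M -> AA | UA; U -> e | SU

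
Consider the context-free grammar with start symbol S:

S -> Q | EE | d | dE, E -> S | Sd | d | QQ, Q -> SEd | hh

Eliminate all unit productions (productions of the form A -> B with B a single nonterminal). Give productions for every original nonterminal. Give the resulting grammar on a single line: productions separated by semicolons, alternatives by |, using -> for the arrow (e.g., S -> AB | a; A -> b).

S -> d | EE | dE | hh | SEd; E -> d | EE | QQ | Sd | dE | hh | SEd; Q -> hh | SEd

Unit productions: E->S, S->Q.
Unit pairs (A ⇒* B via units): (E,Q), (E,S), (S,Q).
S: inherits non-unit rules of {Q, S} → EE | SEd | d | dE | hh.
E: inherits non-unit rules of {E, Q, S} → EE | QQ | SEd | Sd | d | dE | hh.
Q: inherits non-unit rules of {Q} → SEd | hh.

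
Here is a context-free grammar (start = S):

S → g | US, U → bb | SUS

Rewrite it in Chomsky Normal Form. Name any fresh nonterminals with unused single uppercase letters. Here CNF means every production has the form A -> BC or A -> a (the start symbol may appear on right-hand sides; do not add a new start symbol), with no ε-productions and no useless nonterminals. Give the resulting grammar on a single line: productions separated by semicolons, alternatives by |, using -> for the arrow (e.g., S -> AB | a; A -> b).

No ε-productions.
No unit productions to eliminate.
TERM: introduce A -> b and substitute in every rule of length ≥2.
BIN: U -> SUS becomes U -> SB, B -> US.

S -> g | US; A -> b; B -> US; U -> AA | SB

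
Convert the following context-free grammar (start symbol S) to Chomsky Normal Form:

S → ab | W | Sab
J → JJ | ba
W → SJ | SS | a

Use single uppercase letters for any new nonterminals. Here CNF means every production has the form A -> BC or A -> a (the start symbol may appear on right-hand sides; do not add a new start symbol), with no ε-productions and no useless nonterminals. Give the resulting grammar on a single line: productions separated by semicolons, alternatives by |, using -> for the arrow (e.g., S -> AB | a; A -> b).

S -> a | BA | SC | SJ | SS; A -> b; B -> a; C -> BA; J -> AB | JJ

No ε-productions.
After unit-elimination: S -> a | SJ | SS | ab | Sab; J -> JJ | ba; W -> a | SJ | SS.
TERM: introduce B -> a, A -> b and substitute in every rule of length ≥2.
BIN: S -> SBA becomes S -> SC, C -> BA.
Drop unreachable/unproductive: W.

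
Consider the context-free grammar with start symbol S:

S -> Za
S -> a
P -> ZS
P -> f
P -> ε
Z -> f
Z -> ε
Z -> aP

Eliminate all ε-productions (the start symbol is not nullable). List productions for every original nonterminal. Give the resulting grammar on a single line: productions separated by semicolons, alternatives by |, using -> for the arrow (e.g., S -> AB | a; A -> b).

S -> a | Za; P -> S | f | ZS; Z -> a | f | aP

Nullable set: {P, Z}.
S -> Za: Z nullable, giving Za | a.
Drop P -> ε.
P -> ZS: Z nullable, giving S | ZS.
Drop Z -> ε.
Z -> aP: P nullable, giving a | aP.
Unchanged (no nullable symbols): S -> a; P -> f; Z -> f.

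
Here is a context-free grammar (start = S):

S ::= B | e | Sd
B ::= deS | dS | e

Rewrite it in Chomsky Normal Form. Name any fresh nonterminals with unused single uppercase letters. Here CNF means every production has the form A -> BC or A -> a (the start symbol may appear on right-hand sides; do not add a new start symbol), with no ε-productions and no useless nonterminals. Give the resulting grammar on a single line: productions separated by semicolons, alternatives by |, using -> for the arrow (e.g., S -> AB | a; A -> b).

S -> e | AE | AS | SA; A -> d; C -> e; E -> CS

No ε-productions.
After unit-elimination: S -> e | Sd | dS | deS; B -> e | dS | deS.
TERM: introduce A -> d, C -> e and substitute in every rule of length ≥2.
BIN: B -> ACS becomes B -> AD, D -> CS; S -> ACS becomes S -> AE, E -> CS.
Drop unreachable/unproductive: B.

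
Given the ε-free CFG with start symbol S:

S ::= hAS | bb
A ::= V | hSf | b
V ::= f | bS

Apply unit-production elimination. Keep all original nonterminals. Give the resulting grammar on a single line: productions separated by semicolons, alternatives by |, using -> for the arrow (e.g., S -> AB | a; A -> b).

S -> bb | hAS; A -> b | f | bS | hSf; V -> f | bS

Unit productions: A->V.
Unit pairs (A ⇒* B via units): (A,V).
S: inherits non-unit rules of {S} → bb | hAS.
A: inherits non-unit rules of {A, V} → b | bS | f | hSf.
V: inherits non-unit rules of {V} → bS | f.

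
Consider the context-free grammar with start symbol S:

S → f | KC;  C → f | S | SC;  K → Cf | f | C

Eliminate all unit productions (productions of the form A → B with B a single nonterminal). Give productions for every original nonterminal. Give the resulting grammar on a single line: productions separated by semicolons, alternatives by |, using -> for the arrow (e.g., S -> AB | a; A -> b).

S -> f | KC; C -> f | KC | SC; K -> f | Cf | KC | SC

Unit productions: C->S, K->C.
Unit pairs (A ⇒* B via units): (C,S), (K,C), (K,S).
S: inherits non-unit rules of {S} → KC | f.
C: inherits non-unit rules of {C, S} → KC | SC | f.
K: inherits non-unit rules of {C, K, S} → Cf | KC | SC | f.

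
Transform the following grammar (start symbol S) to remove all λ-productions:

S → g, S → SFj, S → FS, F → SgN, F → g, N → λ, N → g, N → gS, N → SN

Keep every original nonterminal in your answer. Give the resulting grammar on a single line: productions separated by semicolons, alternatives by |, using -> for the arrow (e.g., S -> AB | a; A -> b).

Nullable set: {N}.
F -> SgN: N nullable, giving Sg | SgN.
Drop N -> λ.
N -> SN: N nullable, giving S | SN.
Unchanged (no nullable symbols): S -> FS; S -> SFj; S -> g; F -> g; N -> g; N -> gS.

S -> g | FS | SFj; F -> g | Sg | SgN; N -> S | g | SN | gS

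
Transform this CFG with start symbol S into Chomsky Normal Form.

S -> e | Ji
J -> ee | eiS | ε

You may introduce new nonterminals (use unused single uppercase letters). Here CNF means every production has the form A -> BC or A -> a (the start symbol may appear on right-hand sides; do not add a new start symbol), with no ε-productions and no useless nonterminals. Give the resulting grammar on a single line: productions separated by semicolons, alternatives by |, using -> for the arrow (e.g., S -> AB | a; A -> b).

S -> e | i | JB; A -> e; B -> i; C -> BS; J -> AA | AC

Nullable: {J}; after ε-elimination: S -> e | i | Ji; J -> ee | eiS.
No unit productions to eliminate.
TERM: introduce A -> e, B -> i and substitute in every rule of length ≥2.
BIN: J -> ABS becomes J -> AC, C -> BS.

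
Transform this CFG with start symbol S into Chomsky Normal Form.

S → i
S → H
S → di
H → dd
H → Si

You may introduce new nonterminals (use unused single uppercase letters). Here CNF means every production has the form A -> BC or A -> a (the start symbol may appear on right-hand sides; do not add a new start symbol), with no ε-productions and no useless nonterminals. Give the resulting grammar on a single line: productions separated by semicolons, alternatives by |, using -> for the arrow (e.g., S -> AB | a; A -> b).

No ε-productions.
After unit-elimination: S -> i | Si | dd | di; H -> Si | dd.
TERM: introduce B -> d, A -> i and substitute in every rule of length ≥2.
Drop unreachable/unproductive: H.

S -> i | BA | BB | SA; A -> i; B -> d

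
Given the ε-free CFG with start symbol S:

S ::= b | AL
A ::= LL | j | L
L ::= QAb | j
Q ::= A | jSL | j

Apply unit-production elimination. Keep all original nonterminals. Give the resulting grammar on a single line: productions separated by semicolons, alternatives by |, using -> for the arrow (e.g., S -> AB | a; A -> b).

S -> b | AL; A -> j | LL | QAb; L -> j | QAb; Q -> j | LL | QAb | jSL

Unit productions: A->L, Q->A.
Unit pairs (A ⇒* B via units): (A,L), (Q,A), (Q,L).
S: inherits non-unit rules of {S} → AL | b.
A: inherits non-unit rules of {A, L} → LL | QAb | j.
L: inherits non-unit rules of {L} → QAb | j.
Q: inherits non-unit rules of {A, L, Q} → LL | QAb | j | jSL.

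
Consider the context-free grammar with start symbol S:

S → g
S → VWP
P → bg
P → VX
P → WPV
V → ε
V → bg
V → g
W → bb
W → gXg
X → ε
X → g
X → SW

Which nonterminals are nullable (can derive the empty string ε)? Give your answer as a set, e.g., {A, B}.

{P, V, X}

Directly nullable (have an ε-rule): {V, X}.
P is nullable via P -> VX (every symbol on the right is already known nullable).
Not nullable: S, W — each has a terminal in every rule's right-hand side or depends on a non-nullable symbol.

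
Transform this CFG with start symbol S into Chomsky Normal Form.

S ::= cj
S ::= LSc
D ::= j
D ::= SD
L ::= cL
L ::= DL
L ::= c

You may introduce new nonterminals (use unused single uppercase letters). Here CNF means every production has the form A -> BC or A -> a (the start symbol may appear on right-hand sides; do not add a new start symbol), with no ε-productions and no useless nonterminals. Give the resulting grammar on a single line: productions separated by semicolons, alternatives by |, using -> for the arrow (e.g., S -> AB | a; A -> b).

No ε-productions.
No unit productions to eliminate.
TERM: introduce A -> c, B -> j and substitute in every rule of length ≥2.
BIN: S -> LSA becomes S -> LC, C -> SA.

S -> AB | LC; A -> c; B -> j; C -> SA; D -> j | SD; L -> c | AL | DL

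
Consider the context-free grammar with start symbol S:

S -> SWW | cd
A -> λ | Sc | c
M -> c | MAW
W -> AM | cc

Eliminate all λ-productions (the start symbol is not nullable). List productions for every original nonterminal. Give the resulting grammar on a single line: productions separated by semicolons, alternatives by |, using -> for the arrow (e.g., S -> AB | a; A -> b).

Nullable set: {A}.
Drop A -> λ.
M -> MAW: A nullable, giving MAW | MW.
W -> AM: A nullable, giving AM | M.
Unchanged (no nullable symbols): S -> SWW; S -> cd; A -> Sc; A -> c; M -> c; W -> cc.

S -> cd | SWW; A -> c | Sc; M -> c | MW | MAW; W -> M | AM | cc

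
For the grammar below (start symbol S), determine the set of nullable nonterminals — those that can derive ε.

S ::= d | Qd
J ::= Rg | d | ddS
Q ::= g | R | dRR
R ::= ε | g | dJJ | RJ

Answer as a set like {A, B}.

{Q, R}

Directly nullable (have an ε-rule): {R}.
Q is nullable via Q -> R (every symbol on the right is already known nullable).
Not nullable: J, S — each has a terminal in every rule's right-hand side or depends on a non-nullable symbol.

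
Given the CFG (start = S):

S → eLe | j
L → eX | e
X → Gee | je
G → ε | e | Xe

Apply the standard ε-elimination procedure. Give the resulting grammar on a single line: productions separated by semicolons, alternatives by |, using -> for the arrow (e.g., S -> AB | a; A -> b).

S -> j | eLe; G -> e | Xe; L -> e | eX; X -> ee | je | Gee

Nullable set: {G}.
Drop G -> ε.
X -> Gee: G nullable, giving Gee | ee.
Unchanged (no nullable symbols): S -> eLe; S -> j; G -> Xe; G -> e; L -> e; L -> eX; X -> je.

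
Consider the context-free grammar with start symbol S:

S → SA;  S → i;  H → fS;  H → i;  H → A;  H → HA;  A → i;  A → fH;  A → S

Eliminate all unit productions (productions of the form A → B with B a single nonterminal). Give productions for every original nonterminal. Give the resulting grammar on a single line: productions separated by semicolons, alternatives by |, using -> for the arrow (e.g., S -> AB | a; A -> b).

S -> i | SA; A -> i | SA | fH; H -> i | HA | SA | fH | fS

Unit productions: A->S, H->A.
Unit pairs (A ⇒* B via units): (A,S), (H,A), (H,S).
S: inherits non-unit rules of {S} → SA | i.
A: inherits non-unit rules of {A, S} → SA | fH | i.
H: inherits non-unit rules of {A, H, S} → HA | SA | fH | fS | i.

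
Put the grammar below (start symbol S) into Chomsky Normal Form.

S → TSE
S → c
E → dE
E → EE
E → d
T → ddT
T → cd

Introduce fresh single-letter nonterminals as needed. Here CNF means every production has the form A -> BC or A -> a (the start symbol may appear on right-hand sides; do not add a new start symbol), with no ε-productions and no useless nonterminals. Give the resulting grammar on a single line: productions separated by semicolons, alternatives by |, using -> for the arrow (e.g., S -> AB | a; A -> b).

S -> c | TC; A -> d; B -> c; C -> SE; D -> AT; E -> d | AE | EE; T -> AD | BA

No ε-productions.
No unit productions to eliminate.
TERM: introduce B -> c, A -> d and substitute in every rule of length ≥2.
BIN: S -> TSE becomes S -> TC, C -> SE; T -> AAT becomes T -> AD, D -> AT.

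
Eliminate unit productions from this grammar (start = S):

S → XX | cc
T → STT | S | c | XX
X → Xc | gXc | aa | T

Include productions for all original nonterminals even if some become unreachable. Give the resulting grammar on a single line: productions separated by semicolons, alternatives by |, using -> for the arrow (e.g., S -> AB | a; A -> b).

Unit productions: T->S, X->T.
Unit pairs (A ⇒* B via units): (T,S), (X,S), (X,T).
S: inherits non-unit rules of {S} → XX | cc.
T: inherits non-unit rules of {S, T} → STT | XX | c | cc.
X: inherits non-unit rules of {S, T, X} → STT | XX | Xc | aa | c | cc | gXc.

S -> XX | cc; T -> c | XX | cc | STT; X -> c | XX | Xc | aa | cc | STT | gXc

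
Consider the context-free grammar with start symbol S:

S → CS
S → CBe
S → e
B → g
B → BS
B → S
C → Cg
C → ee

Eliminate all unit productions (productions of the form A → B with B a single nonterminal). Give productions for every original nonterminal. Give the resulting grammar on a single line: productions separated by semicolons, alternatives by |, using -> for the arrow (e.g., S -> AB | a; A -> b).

S -> e | CS | CBe; B -> e | g | BS | CS | CBe; C -> Cg | ee

Unit productions: B->S.
Unit pairs (A ⇒* B via units): (B,S).
S: inherits non-unit rules of {S} → CBe | CS | e.
B: inherits non-unit rules of {B, S} → BS | CBe | CS | e | g.
C: inherits non-unit rules of {C} → Cg | ee.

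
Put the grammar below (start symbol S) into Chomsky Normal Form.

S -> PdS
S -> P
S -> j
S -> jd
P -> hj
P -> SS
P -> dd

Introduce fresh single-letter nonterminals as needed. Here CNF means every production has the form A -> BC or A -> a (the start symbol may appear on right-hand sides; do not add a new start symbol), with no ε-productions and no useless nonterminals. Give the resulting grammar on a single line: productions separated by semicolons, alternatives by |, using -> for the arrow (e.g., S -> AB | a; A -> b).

No ε-productions.
After unit-elimination: S -> j | SS | dd | hj | jd | PdS; P -> SS | dd | hj.
TERM: introduce A -> d, B -> h, C -> j and substitute in every rule of length ≥2.
BIN: S -> PAS becomes S -> PD, D -> AS.

S -> j | AA | BC | CA | PD | SS; A -> d; B -> h; C -> j; D -> AS; P -> AA | BC | SS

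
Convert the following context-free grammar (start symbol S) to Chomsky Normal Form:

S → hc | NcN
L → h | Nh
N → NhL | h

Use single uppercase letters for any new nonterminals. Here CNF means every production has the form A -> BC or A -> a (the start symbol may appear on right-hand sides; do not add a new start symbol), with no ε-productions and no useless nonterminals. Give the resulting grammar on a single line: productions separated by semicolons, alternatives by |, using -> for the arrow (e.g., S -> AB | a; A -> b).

No ε-productions.
No unit productions to eliminate.
TERM: introduce B -> c, A -> h and substitute in every rule of length ≥2.
BIN: N -> NAL becomes N -> NC, C -> AL; S -> NBN becomes S -> ND, D -> BN.

S -> AB | ND; A -> h; B -> c; C -> AL; D -> BN; L -> h | NA; N -> h | NC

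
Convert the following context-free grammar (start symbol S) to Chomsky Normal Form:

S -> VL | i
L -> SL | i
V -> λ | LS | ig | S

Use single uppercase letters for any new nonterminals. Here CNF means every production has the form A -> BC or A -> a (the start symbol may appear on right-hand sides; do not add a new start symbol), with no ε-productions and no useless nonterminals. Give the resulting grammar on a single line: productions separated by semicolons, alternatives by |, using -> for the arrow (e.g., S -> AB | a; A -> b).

S -> i | SL | VL; A -> i; B -> g; L -> i | SL; V -> i | AB | LS | SL | VL

Nullable: {V}; after ε-elimination: S -> L | i | VL; L -> i | SL; V -> S | LS | ig.
After unit-elimination: S -> i | SL | VL; L -> i | SL; V -> i | LS | SL | VL | ig.
TERM: introduce B -> g, A -> i and substitute in every rule of length ≥2.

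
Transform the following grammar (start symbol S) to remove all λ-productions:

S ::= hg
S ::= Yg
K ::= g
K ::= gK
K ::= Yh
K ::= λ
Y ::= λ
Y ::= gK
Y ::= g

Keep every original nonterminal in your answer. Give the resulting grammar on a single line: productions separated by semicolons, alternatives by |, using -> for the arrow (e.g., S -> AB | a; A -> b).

S -> g | Yg | hg; K -> g | h | Yh | gK; Y -> g | gK

Nullable set: {K, Y}.
S -> Yg: Y nullable, giving Yg | g.
Drop K -> λ.
K -> Yh: Y nullable, giving Yh | h.
K -> gK: K nullable, giving g | gK.
Drop Y -> λ.
Y -> gK: K nullable, giving g | gK.
Unchanged (no nullable symbols): S -> hg; K -> g; Y -> g.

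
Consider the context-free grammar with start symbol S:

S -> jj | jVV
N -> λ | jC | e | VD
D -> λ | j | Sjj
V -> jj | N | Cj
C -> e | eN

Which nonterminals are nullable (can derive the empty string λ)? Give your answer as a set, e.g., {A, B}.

{D, N, V}

Directly nullable (have an ε-rule): {D, N}.
V is nullable via V -> N (every symbol on the right is already known nullable).
Not nullable: C, S — each has a terminal in every rule's right-hand side or depends on a non-nullable symbol.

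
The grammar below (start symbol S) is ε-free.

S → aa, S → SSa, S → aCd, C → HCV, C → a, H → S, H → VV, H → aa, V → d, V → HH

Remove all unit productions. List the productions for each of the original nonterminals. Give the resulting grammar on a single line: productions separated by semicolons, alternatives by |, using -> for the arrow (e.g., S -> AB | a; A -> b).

S -> aa | SSa | aCd; C -> a | HCV; H -> VV | aa | SSa | aCd; V -> d | HH

Unit productions: H->S.
Unit pairs (A ⇒* B via units): (H,S).
S: inherits non-unit rules of {S} → SSa | aCd | aa.
C: inherits non-unit rules of {C} → HCV | a.
H: inherits non-unit rules of {H, S} → SSa | VV | aCd | aa.
V: inherits non-unit rules of {V} → HH | d.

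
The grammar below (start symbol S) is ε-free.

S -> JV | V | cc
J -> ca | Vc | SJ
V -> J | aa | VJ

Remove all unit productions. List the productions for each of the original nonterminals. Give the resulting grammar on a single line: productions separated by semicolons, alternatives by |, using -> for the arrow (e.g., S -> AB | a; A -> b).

S -> JV | SJ | VJ | Vc | aa | ca | cc; J -> SJ | Vc | ca; V -> SJ | VJ | Vc | aa | ca

Unit productions: S->V, V->J.
Unit pairs (A ⇒* B via units): (S,J), (S,V), (V,J).
S: inherits non-unit rules of {J, S, V} → JV | SJ | VJ | Vc | aa | ca | cc.
J: inherits non-unit rules of {J} → SJ | Vc | ca.
V: inherits non-unit rules of {J, V} → SJ | VJ | Vc | aa | ca.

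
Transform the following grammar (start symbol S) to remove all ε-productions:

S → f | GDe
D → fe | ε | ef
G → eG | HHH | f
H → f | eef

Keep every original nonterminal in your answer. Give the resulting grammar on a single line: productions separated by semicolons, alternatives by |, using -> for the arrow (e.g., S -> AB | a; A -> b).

S -> f | Ge | GDe; D -> ef | fe; G -> f | eG | HHH; H -> f | eef

Nullable set: {D}.
S -> GDe: D nullable, giving GDe | Ge.
Drop D -> ε.
Unchanged (no nullable symbols): S -> f; D -> ef; D -> fe; G -> HHH; G -> eG; G -> f; H -> eef; H -> f.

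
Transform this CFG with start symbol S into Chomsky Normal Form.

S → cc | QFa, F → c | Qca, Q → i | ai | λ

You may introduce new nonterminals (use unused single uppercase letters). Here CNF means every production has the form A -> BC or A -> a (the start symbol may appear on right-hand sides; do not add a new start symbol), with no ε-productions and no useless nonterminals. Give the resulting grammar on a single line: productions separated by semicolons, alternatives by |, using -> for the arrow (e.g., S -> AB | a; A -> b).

S -> AA | FB | QE; A -> c; B -> a; C -> i; D -> AB; E -> FB; F -> c | AB | QD; Q -> i | BC

Nullable: {Q}; after ε-elimination: S -> Fa | cc | QFa; F -> c | ca | Qca; Q -> i | ai.
No unit productions to eliminate.
TERM: introduce B -> a, A -> c, C -> i and substitute in every rule of length ≥2.
BIN: F -> QAB becomes F -> QD, D -> AB; S -> QFB becomes S -> QE, E -> FB.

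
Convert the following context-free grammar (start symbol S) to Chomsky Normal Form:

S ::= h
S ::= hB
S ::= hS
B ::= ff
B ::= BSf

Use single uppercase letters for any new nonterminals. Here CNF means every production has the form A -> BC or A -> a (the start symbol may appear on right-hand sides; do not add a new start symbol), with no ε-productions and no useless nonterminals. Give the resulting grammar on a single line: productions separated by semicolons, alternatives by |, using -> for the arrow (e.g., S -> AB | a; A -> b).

S -> h | CB | CS; A -> f; B -> AA | BD; C -> h; D -> SA

No ε-productions.
No unit productions to eliminate.
TERM: introduce A -> f, C -> h and substitute in every rule of length ≥2.
BIN: B -> BSA becomes B -> BD, D -> SA.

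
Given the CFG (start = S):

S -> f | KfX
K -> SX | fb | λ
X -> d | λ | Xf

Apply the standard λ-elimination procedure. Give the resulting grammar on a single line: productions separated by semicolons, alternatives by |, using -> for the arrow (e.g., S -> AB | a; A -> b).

Nullable set: {K, X}.
S -> KfX: K, X nullable, giving Kf | KfX | f | fX.
Drop K -> λ.
K -> SX: X nullable, giving S | SX.
Drop X -> λ.
X -> Xf: X nullable, giving Xf | f.
Unchanged (no nullable symbols): S -> f; K -> fb; X -> d.

S -> f | Kf | fX | KfX; K -> S | SX | fb; X -> d | f | Xf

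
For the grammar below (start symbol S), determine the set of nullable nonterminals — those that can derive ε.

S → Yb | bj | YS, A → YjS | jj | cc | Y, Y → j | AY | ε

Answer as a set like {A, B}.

{A, Y}

Directly nullable (have an ε-rule): {Y}.
A is nullable via A -> Y (every symbol on the right is already known nullable).
Not nullable: S — each has a terminal in every rule's right-hand side or depends on a non-nullable symbol.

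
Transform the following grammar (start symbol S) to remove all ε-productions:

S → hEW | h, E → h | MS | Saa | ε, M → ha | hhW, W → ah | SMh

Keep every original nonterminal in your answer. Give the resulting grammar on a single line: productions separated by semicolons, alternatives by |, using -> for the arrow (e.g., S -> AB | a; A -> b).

S -> h | hW | hEW; E -> h | MS | Saa; M -> ha | hhW; W -> ah | SMh

Nullable set: {E}.
S -> hEW: E nullable, giving hEW | hW.
Drop E -> ε.
Unchanged (no nullable symbols): S -> h; E -> MS; E -> Saa; E -> h; M -> ha; M -> hhW; W -> SMh; W -> ah.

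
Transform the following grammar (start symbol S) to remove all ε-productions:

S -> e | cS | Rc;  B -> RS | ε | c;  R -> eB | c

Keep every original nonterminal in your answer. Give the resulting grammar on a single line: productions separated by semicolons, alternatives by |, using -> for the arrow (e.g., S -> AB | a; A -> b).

Nullable set: {B}.
Drop B -> ε.
R -> eB: B nullable, giving e | eB.
Unchanged (no nullable symbols): S -> Rc; S -> cS; S -> e; B -> RS; B -> c; R -> c.

S -> e | Rc | cS; B -> c | RS; R -> c | e | eB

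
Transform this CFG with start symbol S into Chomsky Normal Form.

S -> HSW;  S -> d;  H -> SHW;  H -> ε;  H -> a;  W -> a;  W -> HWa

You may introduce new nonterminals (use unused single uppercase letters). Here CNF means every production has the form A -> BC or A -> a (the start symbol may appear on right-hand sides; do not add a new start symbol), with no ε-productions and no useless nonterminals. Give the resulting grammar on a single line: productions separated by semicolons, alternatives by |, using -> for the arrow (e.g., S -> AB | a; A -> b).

Nullable: {H}; after ε-elimination: S -> d | SW | HSW; H -> a | SW | SHW; W -> a | Wa | HWa.
No unit productions to eliminate.
TERM: introduce A -> a and substitute in every rule of length ≥2.
BIN: H -> SHW becomes H -> SB, B -> HW; S -> HSW becomes S -> HC, C -> SW; W -> HWA becomes W -> HD, D -> WA.

S -> d | HC | SW; A -> a; B -> HW; C -> SW; D -> WA; H -> a | SB | SW; W -> a | HD | WA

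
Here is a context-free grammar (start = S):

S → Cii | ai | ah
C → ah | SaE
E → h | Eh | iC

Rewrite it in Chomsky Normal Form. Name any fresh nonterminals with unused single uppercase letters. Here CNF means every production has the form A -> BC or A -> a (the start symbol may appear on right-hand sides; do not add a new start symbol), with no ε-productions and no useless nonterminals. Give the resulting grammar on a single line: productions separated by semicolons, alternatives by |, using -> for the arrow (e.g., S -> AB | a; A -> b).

No ε-productions.
No unit productions to eliminate.
TERM: introduce A -> a, B -> h, D -> i and substitute in every rule of length ≥2.
BIN: C -> SAE becomes C -> SF, F -> AE; S -> CDD becomes S -> CG, G -> DD.

S -> AB | AD | CG; A -> a; B -> h; C -> AB | SF; D -> i; E -> h | DC | EB; F -> AE; G -> DD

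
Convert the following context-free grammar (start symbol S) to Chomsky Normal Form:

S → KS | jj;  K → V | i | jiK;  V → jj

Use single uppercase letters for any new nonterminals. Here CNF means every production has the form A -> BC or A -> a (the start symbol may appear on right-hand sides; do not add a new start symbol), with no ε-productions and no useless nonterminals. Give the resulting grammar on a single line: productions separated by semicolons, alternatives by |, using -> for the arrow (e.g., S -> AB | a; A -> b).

S -> AA | KS; A -> j; B -> i; C -> BK; K -> i | AA | AC

No ε-productions.
After unit-elimination: S -> KS | jj; K -> i | jj | jiK; V -> jj.
TERM: introduce B -> i, A -> j and substitute in every rule of length ≥2.
BIN: K -> ABK becomes K -> AC, C -> BK.
Drop unreachable/unproductive: V.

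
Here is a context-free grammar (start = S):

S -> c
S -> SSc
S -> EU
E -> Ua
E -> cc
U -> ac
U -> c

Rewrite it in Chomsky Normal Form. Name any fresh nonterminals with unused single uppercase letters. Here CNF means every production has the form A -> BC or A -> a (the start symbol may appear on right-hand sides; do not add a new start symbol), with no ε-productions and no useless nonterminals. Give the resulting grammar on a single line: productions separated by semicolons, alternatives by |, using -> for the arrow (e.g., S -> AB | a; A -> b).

S -> c | EU | SC; A -> a; B -> c; C -> SB; E -> BB | UA; U -> c | AB

No ε-productions.
No unit productions to eliminate.
TERM: introduce A -> a, B -> c and substitute in every rule of length ≥2.
BIN: S -> SSB becomes S -> SC, C -> SB.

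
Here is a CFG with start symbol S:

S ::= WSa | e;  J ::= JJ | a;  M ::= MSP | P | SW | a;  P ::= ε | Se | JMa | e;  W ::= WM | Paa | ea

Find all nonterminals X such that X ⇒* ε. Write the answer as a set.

{M, P}

Directly nullable (have an ε-rule): {P}.
M is nullable via M -> P (every symbol on the right is already known nullable).
Not nullable: J, S, W — each has a terminal in every rule's right-hand side or depends on a non-nullable symbol.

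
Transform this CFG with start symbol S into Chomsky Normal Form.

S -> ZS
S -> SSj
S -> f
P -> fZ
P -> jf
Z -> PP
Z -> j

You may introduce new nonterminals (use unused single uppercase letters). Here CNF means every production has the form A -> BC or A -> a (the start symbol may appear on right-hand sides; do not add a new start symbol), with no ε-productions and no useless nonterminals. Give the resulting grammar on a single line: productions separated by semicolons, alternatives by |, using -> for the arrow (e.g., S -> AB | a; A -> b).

S -> f | SC | ZS; A -> f; B -> j; C -> SB; P -> AZ | BA; Z -> j | PP

No ε-productions.
No unit productions to eliminate.
TERM: introduce A -> f, B -> j and substitute in every rule of length ≥2.
BIN: S -> SSB becomes S -> SC, C -> SB.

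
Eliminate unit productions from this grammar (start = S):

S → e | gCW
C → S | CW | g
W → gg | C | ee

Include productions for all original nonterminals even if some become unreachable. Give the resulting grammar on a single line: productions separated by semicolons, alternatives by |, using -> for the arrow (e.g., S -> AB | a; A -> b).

Unit productions: C->S, W->C.
Unit pairs (A ⇒* B via units): (C,S), (W,C), (W,S).
S: inherits non-unit rules of {S} → e | gCW.
C: inherits non-unit rules of {C, S} → CW | e | g | gCW.
W: inherits non-unit rules of {C, S, W} → CW | e | ee | g | gCW | gg.

S -> e | gCW; C -> e | g | CW | gCW; W -> e | g | CW | ee | gg | gCW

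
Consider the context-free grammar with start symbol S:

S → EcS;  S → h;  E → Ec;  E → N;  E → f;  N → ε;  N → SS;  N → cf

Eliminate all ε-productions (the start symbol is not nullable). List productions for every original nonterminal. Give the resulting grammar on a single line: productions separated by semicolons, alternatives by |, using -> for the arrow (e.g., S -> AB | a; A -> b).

S -> h | cS | EcS; E -> N | c | f | Ec; N -> SS | cf

Nullable set: {E, N}.
S -> EcS: E nullable, giving EcS | cS.
E -> Ec: E nullable, giving Ec | c.
E -> N: N nullable, giving N.
Drop N -> ε.
Unchanged (no nullable symbols): S -> h; E -> f; N -> SS; N -> cf.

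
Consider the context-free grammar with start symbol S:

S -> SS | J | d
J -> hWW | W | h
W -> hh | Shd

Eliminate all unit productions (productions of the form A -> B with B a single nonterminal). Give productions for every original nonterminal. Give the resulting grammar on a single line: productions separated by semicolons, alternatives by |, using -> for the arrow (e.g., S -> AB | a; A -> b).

S -> d | h | SS | hh | Shd | hWW; J -> h | hh | Shd | hWW; W -> hh | Shd

Unit productions: J->W, S->J.
Unit pairs (A ⇒* B via units): (J,W), (S,J), (S,W).
S: inherits non-unit rules of {J, S, W} → SS | Shd | d | h | hWW | hh.
J: inherits non-unit rules of {J, W} → Shd | h | hWW | hh.
W: inherits non-unit rules of {W} → Shd | hh.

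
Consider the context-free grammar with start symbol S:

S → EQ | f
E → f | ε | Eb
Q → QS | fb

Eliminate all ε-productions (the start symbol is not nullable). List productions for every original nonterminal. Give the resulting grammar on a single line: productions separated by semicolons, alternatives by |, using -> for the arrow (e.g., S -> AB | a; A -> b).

Nullable set: {E}.
S -> EQ: E nullable, giving EQ | Q.
Drop E -> ε.
E -> Eb: E nullable, giving Eb | b.
Unchanged (no nullable symbols): S -> f; E -> f; Q -> QS; Q -> fb.

S -> Q | f | EQ; E -> b | f | Eb; Q -> QS | fb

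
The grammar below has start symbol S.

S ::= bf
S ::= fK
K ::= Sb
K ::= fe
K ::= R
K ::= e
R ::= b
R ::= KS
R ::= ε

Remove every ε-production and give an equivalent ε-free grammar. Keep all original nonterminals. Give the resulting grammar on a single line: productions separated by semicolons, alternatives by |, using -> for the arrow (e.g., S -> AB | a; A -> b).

S -> f | bf | fK; K -> R | e | Sb | fe; R -> S | b | KS

Nullable set: {K, R}.
S -> fK: K nullable, giving f | fK.
K -> R: R nullable, giving R.
Drop R -> ε.
R -> KS: K nullable, giving KS | S.
Unchanged (no nullable symbols): S -> bf; K -> Sb; K -> e; K -> fe; R -> b.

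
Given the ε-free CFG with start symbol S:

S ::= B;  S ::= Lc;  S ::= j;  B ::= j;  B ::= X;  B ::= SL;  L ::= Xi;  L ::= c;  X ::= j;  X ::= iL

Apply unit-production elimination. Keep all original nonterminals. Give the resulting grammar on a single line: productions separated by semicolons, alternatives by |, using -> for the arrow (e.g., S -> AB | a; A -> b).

Unit productions: B->X, S->B.
Unit pairs (A ⇒* B via units): (B,X), (S,B), (S,X).
S: inherits non-unit rules of {B, S, X} → Lc | SL | iL | j.
B: inherits non-unit rules of {B, X} → SL | iL | j.
L: inherits non-unit rules of {L} → Xi | c.
X: inherits non-unit rules of {X} → iL | j.

S -> j | Lc | SL | iL; B -> j | SL | iL; L -> c | Xi; X -> j | iL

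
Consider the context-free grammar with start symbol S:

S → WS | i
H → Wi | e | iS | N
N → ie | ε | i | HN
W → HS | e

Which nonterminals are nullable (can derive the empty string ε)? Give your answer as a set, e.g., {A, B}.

Directly nullable (have an ε-rule): {N}.
H is nullable via H -> N (every symbol on the right is already known nullable).
Not nullable: S, W — each has a terminal in every rule's right-hand side or depends on a non-nullable symbol.

{H, N}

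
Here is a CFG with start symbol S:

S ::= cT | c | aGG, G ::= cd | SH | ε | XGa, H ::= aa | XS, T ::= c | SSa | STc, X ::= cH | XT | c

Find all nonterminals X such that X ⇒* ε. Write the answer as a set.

{G}

Directly nullable (have an ε-rule): {G}.
Not nullable: H, S, T, X — each has a terminal in every rule's right-hand side or depends on a non-nullable symbol.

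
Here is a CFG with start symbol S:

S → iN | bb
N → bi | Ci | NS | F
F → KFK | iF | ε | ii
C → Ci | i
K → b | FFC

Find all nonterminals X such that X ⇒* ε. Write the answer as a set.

{F, N}

Directly nullable (have an ε-rule): {F}.
N is nullable via N -> F (every symbol on the right is already known nullable).
Not nullable: C, K, S — each has a terminal in every rule's right-hand side or depends on a non-nullable symbol.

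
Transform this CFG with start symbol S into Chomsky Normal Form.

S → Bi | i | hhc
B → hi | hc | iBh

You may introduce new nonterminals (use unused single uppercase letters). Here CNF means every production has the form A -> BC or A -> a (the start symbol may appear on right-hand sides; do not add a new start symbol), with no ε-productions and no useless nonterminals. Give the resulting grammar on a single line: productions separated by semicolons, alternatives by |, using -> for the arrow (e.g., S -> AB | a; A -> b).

S -> i | AF | BD; A -> h; B -> AC | AD | DE; C -> c; D -> i; E -> BA; F -> AC

No ε-productions.
No unit productions to eliminate.
TERM: introduce C -> c, A -> h, D -> i and substitute in every rule of length ≥2.
BIN: B -> DBA becomes B -> DE, E -> BA; S -> AAC becomes S -> AF, F -> AC.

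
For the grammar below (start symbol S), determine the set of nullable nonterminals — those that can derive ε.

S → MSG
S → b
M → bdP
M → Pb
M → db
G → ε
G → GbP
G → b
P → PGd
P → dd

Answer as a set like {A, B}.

Directly nullable (have an ε-rule): {G}.
Not nullable: M, P, S — each has a terminal in every rule's right-hand side or depends on a non-nullable symbol.

{G}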